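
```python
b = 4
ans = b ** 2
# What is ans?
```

Answer: 16

Derivation:
Trace (tracking ans):
b = 4  # -> b = 4
ans = b ** 2  # -> ans = 16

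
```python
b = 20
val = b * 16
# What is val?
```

Trace (tracking val):
b = 20  # -> b = 20
val = b * 16  # -> val = 320

Answer: 320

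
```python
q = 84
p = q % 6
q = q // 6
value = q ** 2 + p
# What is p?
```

Trace (tracking p):
q = 84  # -> q = 84
p = q % 6  # -> p = 0
q = q // 6  # -> q = 14
value = q ** 2 + p  # -> value = 196

Answer: 0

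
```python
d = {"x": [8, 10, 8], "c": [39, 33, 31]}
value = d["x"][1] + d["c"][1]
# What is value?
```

Answer: 43

Derivation:
Trace (tracking value):
d = {'x': [8, 10, 8], 'c': [39, 33, 31]}  # -> d = {'x': [8, 10, 8], 'c': [39, 33, 31]}
value = d['x'][1] + d['c'][1]  # -> value = 43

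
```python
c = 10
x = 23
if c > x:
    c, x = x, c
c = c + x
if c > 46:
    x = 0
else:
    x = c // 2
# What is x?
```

Trace (tracking x):
c = 10  # -> c = 10
x = 23  # -> x = 23
if c > x:  # condition is False
c = c + x  # -> c = 33
if c > 46:  # condition is False
else:
    x = c // 2  # -> x = 16

Answer: 16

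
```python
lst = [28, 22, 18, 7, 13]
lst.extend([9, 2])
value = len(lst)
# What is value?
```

Answer: 7

Derivation:
Trace (tracking value):
lst = [28, 22, 18, 7, 13]  # -> lst = [28, 22, 18, 7, 13]
lst.extend([9, 2])  # -> lst = [28, 22, 18, 7, 13, 9, 2]
value = len(lst)  # -> value = 7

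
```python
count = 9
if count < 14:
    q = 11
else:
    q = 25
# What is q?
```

Trace (tracking q):
count = 9  # -> count = 9
if count < 14:  # condition is True
    q = 11  # -> q = 11

Answer: 11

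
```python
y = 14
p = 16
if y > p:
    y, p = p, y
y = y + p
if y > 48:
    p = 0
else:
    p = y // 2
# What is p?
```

Trace (tracking p):
y = 14  # -> y = 14
p = 16  # -> p = 16
if y > p:  # condition is False
y = y + p  # -> y = 30
if y > 48:  # condition is False
else:
    p = y // 2  # -> p = 15

Answer: 15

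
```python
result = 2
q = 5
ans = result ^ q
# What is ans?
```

Answer: 7

Derivation:
Trace (tracking ans):
result = 2  # -> result = 2
q = 5  # -> q = 5
ans = result ^ q  # -> ans = 7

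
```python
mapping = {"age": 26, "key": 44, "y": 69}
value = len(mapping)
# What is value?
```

Answer: 3

Derivation:
Trace (tracking value):
mapping = {'age': 26, 'key': 44, 'y': 69}  # -> mapping = {'age': 26, 'key': 44, 'y': 69}
value = len(mapping)  # -> value = 3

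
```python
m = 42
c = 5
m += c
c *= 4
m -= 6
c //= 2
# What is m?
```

Trace (tracking m):
m = 42  # -> m = 42
c = 5  # -> c = 5
m += c  # -> m = 47
c *= 4  # -> c = 20
m -= 6  # -> m = 41
c //= 2  # -> c = 10

Answer: 41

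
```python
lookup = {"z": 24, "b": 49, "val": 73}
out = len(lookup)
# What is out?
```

Trace (tracking out):
lookup = {'z': 24, 'b': 49, 'val': 73}  # -> lookup = {'z': 24, 'b': 49, 'val': 73}
out = len(lookup)  # -> out = 3

Answer: 3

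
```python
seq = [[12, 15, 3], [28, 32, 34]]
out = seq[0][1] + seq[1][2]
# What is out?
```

Answer: 49

Derivation:
Trace (tracking out):
seq = [[12, 15, 3], [28, 32, 34]]  # -> seq = [[12, 15, 3], [28, 32, 34]]
out = seq[0][1] + seq[1][2]  # -> out = 49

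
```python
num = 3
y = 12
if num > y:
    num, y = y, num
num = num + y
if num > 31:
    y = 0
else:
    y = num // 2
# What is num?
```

Answer: 15

Derivation:
Trace (tracking num):
num = 3  # -> num = 3
y = 12  # -> y = 12
if num > y:  # condition is False
num = num + y  # -> num = 15
if num > 31:  # condition is False
else:
    y = num // 2  # -> y = 7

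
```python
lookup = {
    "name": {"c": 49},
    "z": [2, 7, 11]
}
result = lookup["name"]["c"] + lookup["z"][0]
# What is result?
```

Trace (tracking result):
lookup = {'name': {'c': 49}, 'z': [2, 7, 11]}  # -> lookup = {'name': {'c': 49}, 'z': [2, 7, 11]}
result = lookup['name']['c'] + lookup['z'][0]  # -> result = 51

Answer: 51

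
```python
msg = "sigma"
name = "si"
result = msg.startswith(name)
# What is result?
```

Answer: True

Derivation:
Trace (tracking result):
msg = 'sigma'  # -> msg = 'sigma'
name = 'si'  # -> name = 'si'
result = msg.startswith(name)  # -> result = True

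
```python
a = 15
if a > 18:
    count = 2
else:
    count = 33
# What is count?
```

Trace (tracking count):
a = 15  # -> a = 15
if a > 18:  # condition is False
else:
    count = 33  # -> count = 33

Answer: 33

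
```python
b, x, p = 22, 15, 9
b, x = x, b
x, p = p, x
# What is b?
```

Answer: 15

Derivation:
Trace (tracking b):
b, x, p = (22, 15, 9)  # -> b = 22, x = 15, p = 9
b, x = (x, b)  # -> b = 15, x = 22
x, p = (p, x)  # -> x = 9, p = 22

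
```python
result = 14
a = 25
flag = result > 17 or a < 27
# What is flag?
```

Answer: True

Derivation:
Trace (tracking flag):
result = 14  # -> result = 14
a = 25  # -> a = 25
flag = result > 17 or a < 27  # -> flag = True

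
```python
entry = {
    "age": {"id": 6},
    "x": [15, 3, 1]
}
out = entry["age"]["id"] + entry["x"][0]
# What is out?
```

Answer: 21

Derivation:
Trace (tracking out):
entry = {'age': {'id': 6}, 'x': [15, 3, 1]}  # -> entry = {'age': {'id': 6}, 'x': [15, 3, 1]}
out = entry['age']['id'] + entry['x'][0]  # -> out = 21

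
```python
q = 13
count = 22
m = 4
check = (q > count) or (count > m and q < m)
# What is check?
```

Answer: False

Derivation:
Trace (tracking check):
q = 13  # -> q = 13
count = 22  # -> count = 22
m = 4  # -> m = 4
check = q > count or (count > m and q < m)  # -> check = False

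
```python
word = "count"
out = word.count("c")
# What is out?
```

Trace (tracking out):
word = 'count'  # -> word = 'count'
out = word.count('c')  # -> out = 1

Answer: 1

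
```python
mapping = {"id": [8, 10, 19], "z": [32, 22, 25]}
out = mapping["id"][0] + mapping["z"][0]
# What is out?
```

Answer: 40

Derivation:
Trace (tracking out):
mapping = {'id': [8, 10, 19], 'z': [32, 22, 25]}  # -> mapping = {'id': [8, 10, 19], 'z': [32, 22, 25]}
out = mapping['id'][0] + mapping['z'][0]  # -> out = 40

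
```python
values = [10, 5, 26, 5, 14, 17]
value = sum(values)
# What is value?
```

Trace (tracking value):
values = [10, 5, 26, 5, 14, 17]  # -> values = [10, 5, 26, 5, 14, 17]
value = sum(values)  # -> value = 77

Answer: 77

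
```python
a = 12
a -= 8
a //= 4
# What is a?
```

Answer: 1

Derivation:
Trace (tracking a):
a = 12  # -> a = 12
a -= 8  # -> a = 4
a //= 4  # -> a = 1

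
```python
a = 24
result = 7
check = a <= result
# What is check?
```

Trace (tracking check):
a = 24  # -> a = 24
result = 7  # -> result = 7
check = a <= result  # -> check = False

Answer: False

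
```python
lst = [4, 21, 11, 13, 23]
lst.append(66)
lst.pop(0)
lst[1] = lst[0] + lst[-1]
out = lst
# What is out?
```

Trace (tracking out):
lst = [4, 21, 11, 13, 23]  # -> lst = [4, 21, 11, 13, 23]
lst.append(66)  # -> lst = [4, 21, 11, 13, 23, 66]
lst.pop(0)  # -> lst = [21, 11, 13, 23, 66]
lst[1] = lst[0] + lst[-1]  # -> lst = [21, 87, 13, 23, 66]
out = lst  # -> out = [21, 87, 13, 23, 66]

Answer: [21, 87, 13, 23, 66]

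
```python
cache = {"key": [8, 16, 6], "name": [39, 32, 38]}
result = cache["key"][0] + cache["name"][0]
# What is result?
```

Trace (tracking result):
cache = {'key': [8, 16, 6], 'name': [39, 32, 38]}  # -> cache = {'key': [8, 16, 6], 'name': [39, 32, 38]}
result = cache['key'][0] + cache['name'][0]  # -> result = 47

Answer: 47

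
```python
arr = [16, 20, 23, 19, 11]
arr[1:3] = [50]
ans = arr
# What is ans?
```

Answer: [16, 50, 19, 11]

Derivation:
Trace (tracking ans):
arr = [16, 20, 23, 19, 11]  # -> arr = [16, 20, 23, 19, 11]
arr[1:3] = [50]  # -> arr = [16, 50, 19, 11]
ans = arr  # -> ans = [16, 50, 19, 11]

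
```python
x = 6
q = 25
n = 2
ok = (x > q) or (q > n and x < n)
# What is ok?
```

Answer: False

Derivation:
Trace (tracking ok):
x = 6  # -> x = 6
q = 25  # -> q = 25
n = 2  # -> n = 2
ok = x > q or (q > n and x < n)  # -> ok = False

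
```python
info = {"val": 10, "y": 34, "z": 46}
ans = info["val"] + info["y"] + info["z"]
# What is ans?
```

Answer: 90

Derivation:
Trace (tracking ans):
info = {'val': 10, 'y': 34, 'z': 46}  # -> info = {'val': 10, 'y': 34, 'z': 46}
ans = info['val'] + info['y'] + info['z']  # -> ans = 90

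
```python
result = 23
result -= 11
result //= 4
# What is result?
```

Answer: 3

Derivation:
Trace (tracking result):
result = 23  # -> result = 23
result -= 11  # -> result = 12
result //= 4  # -> result = 3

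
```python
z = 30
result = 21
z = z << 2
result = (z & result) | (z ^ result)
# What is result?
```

Answer: 125

Derivation:
Trace (tracking result):
z = 30  # -> z = 30
result = 21  # -> result = 21
z = z << 2  # -> z = 120
result = z & result | z ^ result  # -> result = 125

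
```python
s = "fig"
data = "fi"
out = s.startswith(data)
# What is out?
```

Answer: True

Derivation:
Trace (tracking out):
s = 'fig'  # -> s = 'fig'
data = 'fi'  # -> data = 'fi'
out = s.startswith(data)  # -> out = True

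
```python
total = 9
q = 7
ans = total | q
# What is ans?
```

Trace (tracking ans):
total = 9  # -> total = 9
q = 7  # -> q = 7
ans = total | q  # -> ans = 15

Answer: 15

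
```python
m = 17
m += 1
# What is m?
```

Answer: 18

Derivation:
Trace (tracking m):
m = 17  # -> m = 17
m += 1  # -> m = 18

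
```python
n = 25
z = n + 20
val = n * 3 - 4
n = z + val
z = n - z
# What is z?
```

Answer: 71

Derivation:
Trace (tracking z):
n = 25  # -> n = 25
z = n + 20  # -> z = 45
val = n * 3 - 4  # -> val = 71
n = z + val  # -> n = 116
z = n - z  # -> z = 71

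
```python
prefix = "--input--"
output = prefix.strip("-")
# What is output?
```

Answer: 'input'

Derivation:
Trace (tracking output):
prefix = '--input--'  # -> prefix = '--input--'
output = prefix.strip('-')  # -> output = 'input'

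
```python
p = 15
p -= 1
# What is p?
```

Trace (tracking p):
p = 15  # -> p = 15
p -= 1  # -> p = 14

Answer: 14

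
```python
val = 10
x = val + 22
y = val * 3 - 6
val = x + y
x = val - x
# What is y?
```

Answer: 24

Derivation:
Trace (tracking y):
val = 10  # -> val = 10
x = val + 22  # -> x = 32
y = val * 3 - 6  # -> y = 24
val = x + y  # -> val = 56
x = val - x  # -> x = 24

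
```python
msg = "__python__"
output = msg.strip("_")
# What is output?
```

Answer: 'python'

Derivation:
Trace (tracking output):
msg = '__python__'  # -> msg = '__python__'
output = msg.strip('_')  # -> output = 'python'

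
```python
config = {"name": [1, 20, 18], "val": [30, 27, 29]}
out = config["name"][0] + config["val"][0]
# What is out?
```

Answer: 31

Derivation:
Trace (tracking out):
config = {'name': [1, 20, 18], 'val': [30, 27, 29]}  # -> config = {'name': [1, 20, 18], 'val': [30, 27, 29]}
out = config['name'][0] + config['val'][0]  # -> out = 31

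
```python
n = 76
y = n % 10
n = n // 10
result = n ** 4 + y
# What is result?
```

Answer: 2407

Derivation:
Trace (tracking result):
n = 76  # -> n = 76
y = n % 10  # -> y = 6
n = n // 10  # -> n = 7
result = n ** 4 + y  # -> result = 2407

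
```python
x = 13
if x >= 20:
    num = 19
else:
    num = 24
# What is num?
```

Answer: 24

Derivation:
Trace (tracking num):
x = 13  # -> x = 13
if x >= 20:  # condition is False
else:
    num = 24  # -> num = 24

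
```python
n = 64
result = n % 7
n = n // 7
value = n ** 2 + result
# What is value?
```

Trace (tracking value):
n = 64  # -> n = 64
result = n % 7  # -> result = 1
n = n // 7  # -> n = 9
value = n ** 2 + result  # -> value = 82

Answer: 82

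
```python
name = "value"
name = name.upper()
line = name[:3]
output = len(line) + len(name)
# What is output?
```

Trace (tracking output):
name = 'value'  # -> name = 'value'
name = name.upper()  # -> name = 'VALUE'
line = name[:3]  # -> line = 'VAL'
output = len(line) + len(name)  # -> output = 8

Answer: 8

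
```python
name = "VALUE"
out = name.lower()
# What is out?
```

Answer: 'value'

Derivation:
Trace (tracking out):
name = 'VALUE'  # -> name = 'VALUE'
out = name.lower()  # -> out = 'value'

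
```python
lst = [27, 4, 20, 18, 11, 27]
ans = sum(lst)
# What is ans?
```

Trace (tracking ans):
lst = [27, 4, 20, 18, 11, 27]  # -> lst = [27, 4, 20, 18, 11, 27]
ans = sum(lst)  # -> ans = 107

Answer: 107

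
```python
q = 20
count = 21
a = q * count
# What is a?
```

Trace (tracking a):
q = 20  # -> q = 20
count = 21  # -> count = 21
a = q * count  # -> a = 420

Answer: 420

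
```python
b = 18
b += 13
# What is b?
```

Trace (tracking b):
b = 18  # -> b = 18
b += 13  # -> b = 31

Answer: 31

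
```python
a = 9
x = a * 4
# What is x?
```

Trace (tracking x):
a = 9  # -> a = 9
x = a * 4  # -> x = 36

Answer: 36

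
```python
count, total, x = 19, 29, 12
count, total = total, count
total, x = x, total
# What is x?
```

Answer: 19

Derivation:
Trace (tracking x):
count, total, x = (19, 29, 12)  # -> count = 19, total = 29, x = 12
count, total = (total, count)  # -> count = 29, total = 19
total, x = (x, total)  # -> total = 12, x = 19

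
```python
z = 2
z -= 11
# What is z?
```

Trace (tracking z):
z = 2  # -> z = 2
z -= 11  # -> z = -9

Answer: -9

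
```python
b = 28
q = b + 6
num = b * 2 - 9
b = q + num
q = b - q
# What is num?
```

Answer: 47

Derivation:
Trace (tracking num):
b = 28  # -> b = 28
q = b + 6  # -> q = 34
num = b * 2 - 9  # -> num = 47
b = q + num  # -> b = 81
q = b - q  # -> q = 47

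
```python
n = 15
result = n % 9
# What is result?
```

Answer: 6

Derivation:
Trace (tracking result):
n = 15  # -> n = 15
result = n % 9  # -> result = 6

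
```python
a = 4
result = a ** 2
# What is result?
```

Trace (tracking result):
a = 4  # -> a = 4
result = a ** 2  # -> result = 16

Answer: 16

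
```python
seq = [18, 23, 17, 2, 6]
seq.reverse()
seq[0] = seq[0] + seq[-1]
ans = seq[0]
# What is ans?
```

Trace (tracking ans):
seq = [18, 23, 17, 2, 6]  # -> seq = [18, 23, 17, 2, 6]
seq.reverse()  # -> seq = [6, 2, 17, 23, 18]
seq[0] = seq[0] + seq[-1]  # -> seq = [24, 2, 17, 23, 18]
ans = seq[0]  # -> ans = 24

Answer: 24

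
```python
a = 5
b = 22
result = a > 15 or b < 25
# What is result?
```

Trace (tracking result):
a = 5  # -> a = 5
b = 22  # -> b = 22
result = a > 15 or b < 25  # -> result = True

Answer: True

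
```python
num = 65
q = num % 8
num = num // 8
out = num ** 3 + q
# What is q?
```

Trace (tracking q):
num = 65  # -> num = 65
q = num % 8  # -> q = 1
num = num // 8  # -> num = 8
out = num ** 3 + q  # -> out = 513

Answer: 1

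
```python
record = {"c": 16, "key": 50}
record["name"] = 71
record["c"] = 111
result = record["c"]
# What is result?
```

Trace (tracking result):
record = {'c': 16, 'key': 50}  # -> record = {'c': 16, 'key': 50}
record['name'] = 71  # -> record = {'c': 16, 'key': 50, 'name': 71}
record['c'] = 111  # -> record = {'c': 111, 'key': 50, 'name': 71}
result = record['c']  # -> result = 111

Answer: 111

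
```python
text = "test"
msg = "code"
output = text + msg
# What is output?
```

Trace (tracking output):
text = 'test'  # -> text = 'test'
msg = 'code'  # -> msg = 'code'
output = text + msg  # -> output = 'testcode'

Answer: 'testcode'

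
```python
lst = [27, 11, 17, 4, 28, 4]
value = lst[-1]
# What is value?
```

Answer: 4

Derivation:
Trace (tracking value):
lst = [27, 11, 17, 4, 28, 4]  # -> lst = [27, 11, 17, 4, 28, 4]
value = lst[-1]  # -> value = 4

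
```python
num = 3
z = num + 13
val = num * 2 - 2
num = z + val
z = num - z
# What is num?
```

Trace (tracking num):
num = 3  # -> num = 3
z = num + 13  # -> z = 16
val = num * 2 - 2  # -> val = 4
num = z + val  # -> num = 20
z = num - z  # -> z = 4

Answer: 20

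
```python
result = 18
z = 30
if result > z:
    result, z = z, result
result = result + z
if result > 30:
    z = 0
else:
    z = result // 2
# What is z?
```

Trace (tracking z):
result = 18  # -> result = 18
z = 30  # -> z = 30
if result > z:  # condition is False
result = result + z  # -> result = 48
if result > 30:  # condition is True
    z = 0  # -> z = 0

Answer: 0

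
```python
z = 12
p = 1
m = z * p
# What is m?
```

Trace (tracking m):
z = 12  # -> z = 12
p = 1  # -> p = 1
m = z * p  # -> m = 12

Answer: 12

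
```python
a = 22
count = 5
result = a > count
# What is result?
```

Answer: True

Derivation:
Trace (tracking result):
a = 22  # -> a = 22
count = 5  # -> count = 5
result = a > count  # -> result = True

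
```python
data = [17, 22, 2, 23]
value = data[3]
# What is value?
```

Trace (tracking value):
data = [17, 22, 2, 23]  # -> data = [17, 22, 2, 23]
value = data[3]  # -> value = 23

Answer: 23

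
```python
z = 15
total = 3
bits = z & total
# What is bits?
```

Answer: 3

Derivation:
Trace (tracking bits):
z = 15  # -> z = 15
total = 3  # -> total = 3
bits = z & total  # -> bits = 3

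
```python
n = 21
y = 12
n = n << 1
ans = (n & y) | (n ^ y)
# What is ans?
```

Answer: 46

Derivation:
Trace (tracking ans):
n = 21  # -> n = 21
y = 12  # -> y = 12
n = n << 1  # -> n = 42
ans = n & y | n ^ y  # -> ans = 46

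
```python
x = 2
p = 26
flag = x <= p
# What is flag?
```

Answer: True

Derivation:
Trace (tracking flag):
x = 2  # -> x = 2
p = 26  # -> p = 26
flag = x <= p  # -> flag = True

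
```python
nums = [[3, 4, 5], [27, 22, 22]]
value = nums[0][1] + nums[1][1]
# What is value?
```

Trace (tracking value):
nums = [[3, 4, 5], [27, 22, 22]]  # -> nums = [[3, 4, 5], [27, 22, 22]]
value = nums[0][1] + nums[1][1]  # -> value = 26

Answer: 26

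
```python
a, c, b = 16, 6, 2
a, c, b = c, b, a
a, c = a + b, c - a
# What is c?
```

Answer: -4

Derivation:
Trace (tracking c):
a, c, b = (16, 6, 2)  # -> a = 16, c = 6, b = 2
a, c, b = (c, b, a)  # -> a = 6, c = 2, b = 16
a, c = (a + b, c - a)  # -> a = 22, c = -4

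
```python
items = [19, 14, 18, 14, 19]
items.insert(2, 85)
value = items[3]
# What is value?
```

Trace (tracking value):
items = [19, 14, 18, 14, 19]  # -> items = [19, 14, 18, 14, 19]
items.insert(2, 85)  # -> items = [19, 14, 85, 18, 14, 19]
value = items[3]  # -> value = 18

Answer: 18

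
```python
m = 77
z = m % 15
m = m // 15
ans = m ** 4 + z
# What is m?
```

Answer: 5

Derivation:
Trace (tracking m):
m = 77  # -> m = 77
z = m % 15  # -> z = 2
m = m // 15  # -> m = 5
ans = m ** 4 + z  # -> ans = 627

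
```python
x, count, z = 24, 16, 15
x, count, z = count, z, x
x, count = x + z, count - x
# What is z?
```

Answer: 24

Derivation:
Trace (tracking z):
x, count, z = (24, 16, 15)  # -> x = 24, count = 16, z = 15
x, count, z = (count, z, x)  # -> x = 16, count = 15, z = 24
x, count = (x + z, count - x)  # -> x = 40, count = -1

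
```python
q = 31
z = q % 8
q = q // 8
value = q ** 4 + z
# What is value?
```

Answer: 88

Derivation:
Trace (tracking value):
q = 31  # -> q = 31
z = q % 8  # -> z = 7
q = q // 8  # -> q = 3
value = q ** 4 + z  # -> value = 88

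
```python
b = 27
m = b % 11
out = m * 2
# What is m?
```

Answer: 5

Derivation:
Trace (tracking m):
b = 27  # -> b = 27
m = b % 11  # -> m = 5
out = m * 2  # -> out = 10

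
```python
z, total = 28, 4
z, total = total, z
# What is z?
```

Trace (tracking z):
z, total = (28, 4)  # -> z = 28, total = 4
z, total = (total, z)  # -> z = 4, total = 28

Answer: 4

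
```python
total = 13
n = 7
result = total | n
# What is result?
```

Answer: 15

Derivation:
Trace (tracking result):
total = 13  # -> total = 13
n = 7  # -> n = 7
result = total | n  # -> result = 15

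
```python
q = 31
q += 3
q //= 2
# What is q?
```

Trace (tracking q):
q = 31  # -> q = 31
q += 3  # -> q = 34
q //= 2  # -> q = 17

Answer: 17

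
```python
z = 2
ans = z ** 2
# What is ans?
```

Answer: 4

Derivation:
Trace (tracking ans):
z = 2  # -> z = 2
ans = z ** 2  # -> ans = 4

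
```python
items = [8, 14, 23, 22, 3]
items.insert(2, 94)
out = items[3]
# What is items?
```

Trace (tracking items):
items = [8, 14, 23, 22, 3]  # -> items = [8, 14, 23, 22, 3]
items.insert(2, 94)  # -> items = [8, 14, 94, 23, 22, 3]
out = items[3]  # -> out = 23

Answer: [8, 14, 94, 23, 22, 3]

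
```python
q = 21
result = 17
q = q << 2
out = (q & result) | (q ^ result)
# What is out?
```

Answer: 85

Derivation:
Trace (tracking out):
q = 21  # -> q = 21
result = 17  # -> result = 17
q = q << 2  # -> q = 84
out = q & result | q ^ result  # -> out = 85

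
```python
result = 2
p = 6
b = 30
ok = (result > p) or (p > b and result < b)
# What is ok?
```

Trace (tracking ok):
result = 2  # -> result = 2
p = 6  # -> p = 6
b = 30  # -> b = 30
ok = result > p or (p > b and result < b)  # -> ok = False

Answer: False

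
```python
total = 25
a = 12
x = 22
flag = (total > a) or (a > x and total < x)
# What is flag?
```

Answer: True

Derivation:
Trace (tracking flag):
total = 25  # -> total = 25
a = 12  # -> a = 12
x = 22  # -> x = 22
flag = total > a or (a > x and total < x)  # -> flag = True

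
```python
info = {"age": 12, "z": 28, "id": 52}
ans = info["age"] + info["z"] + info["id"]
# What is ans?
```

Trace (tracking ans):
info = {'age': 12, 'z': 28, 'id': 52}  # -> info = {'age': 12, 'z': 28, 'id': 52}
ans = info['age'] + info['z'] + info['id']  # -> ans = 92

Answer: 92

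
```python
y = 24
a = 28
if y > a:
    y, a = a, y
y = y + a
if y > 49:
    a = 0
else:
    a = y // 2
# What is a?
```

Trace (tracking a):
y = 24  # -> y = 24
a = 28  # -> a = 28
if y > a:  # condition is False
y = y + a  # -> y = 52
if y > 49:  # condition is True
    a = 0  # -> a = 0

Answer: 0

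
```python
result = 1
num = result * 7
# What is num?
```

Answer: 7

Derivation:
Trace (tracking num):
result = 1  # -> result = 1
num = result * 7  # -> num = 7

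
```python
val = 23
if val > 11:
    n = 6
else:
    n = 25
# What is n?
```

Answer: 6

Derivation:
Trace (tracking n):
val = 23  # -> val = 23
if val > 11:  # condition is True
    n = 6  # -> n = 6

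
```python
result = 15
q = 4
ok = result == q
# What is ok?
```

Answer: False

Derivation:
Trace (tracking ok):
result = 15  # -> result = 15
q = 4  # -> q = 4
ok = result == q  # -> ok = False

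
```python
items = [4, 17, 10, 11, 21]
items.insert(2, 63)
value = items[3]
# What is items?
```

Answer: [4, 17, 63, 10, 11, 21]

Derivation:
Trace (tracking items):
items = [4, 17, 10, 11, 21]  # -> items = [4, 17, 10, 11, 21]
items.insert(2, 63)  # -> items = [4, 17, 63, 10, 11, 21]
value = items[3]  # -> value = 10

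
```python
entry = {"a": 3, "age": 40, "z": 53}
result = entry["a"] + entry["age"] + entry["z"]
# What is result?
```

Trace (tracking result):
entry = {'a': 3, 'age': 40, 'z': 53}  # -> entry = {'a': 3, 'age': 40, 'z': 53}
result = entry['a'] + entry['age'] + entry['z']  # -> result = 96

Answer: 96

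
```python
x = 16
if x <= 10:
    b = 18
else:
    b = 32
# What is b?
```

Trace (tracking b):
x = 16  # -> x = 16
if x <= 10:  # condition is False
else:
    b = 32  # -> b = 32

Answer: 32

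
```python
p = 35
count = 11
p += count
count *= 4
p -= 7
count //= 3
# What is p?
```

Answer: 39

Derivation:
Trace (tracking p):
p = 35  # -> p = 35
count = 11  # -> count = 11
p += count  # -> p = 46
count *= 4  # -> count = 44
p -= 7  # -> p = 39
count //= 3  # -> count = 14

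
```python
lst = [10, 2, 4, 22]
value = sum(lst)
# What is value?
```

Answer: 38

Derivation:
Trace (tracking value):
lst = [10, 2, 4, 22]  # -> lst = [10, 2, 4, 22]
value = sum(lst)  # -> value = 38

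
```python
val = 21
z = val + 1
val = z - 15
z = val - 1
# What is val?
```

Answer: 7

Derivation:
Trace (tracking val):
val = 21  # -> val = 21
z = val + 1  # -> z = 22
val = z - 15  # -> val = 7
z = val - 1  # -> z = 6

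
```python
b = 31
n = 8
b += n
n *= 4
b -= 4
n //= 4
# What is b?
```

Answer: 35

Derivation:
Trace (tracking b):
b = 31  # -> b = 31
n = 8  # -> n = 8
b += n  # -> b = 39
n *= 4  # -> n = 32
b -= 4  # -> b = 35
n //= 4  # -> n = 8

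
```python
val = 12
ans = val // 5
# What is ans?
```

Answer: 2

Derivation:
Trace (tracking ans):
val = 12  # -> val = 12
ans = val // 5  # -> ans = 2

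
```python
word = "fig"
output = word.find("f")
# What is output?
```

Answer: 0

Derivation:
Trace (tracking output):
word = 'fig'  # -> word = 'fig'
output = word.find('f')  # -> output = 0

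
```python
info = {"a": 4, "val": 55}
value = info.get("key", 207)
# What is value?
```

Trace (tracking value):
info = {'a': 4, 'val': 55}  # -> info = {'a': 4, 'val': 55}
value = info.get('key', 207)  # -> value = 207

Answer: 207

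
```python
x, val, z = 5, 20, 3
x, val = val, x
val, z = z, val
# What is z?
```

Answer: 5

Derivation:
Trace (tracking z):
x, val, z = (5, 20, 3)  # -> x = 5, val = 20, z = 3
x, val = (val, x)  # -> x = 20, val = 5
val, z = (z, val)  # -> val = 3, z = 5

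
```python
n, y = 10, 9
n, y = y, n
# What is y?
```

Answer: 10

Derivation:
Trace (tracking y):
n, y = (10, 9)  # -> n = 10, y = 9
n, y = (y, n)  # -> n = 9, y = 10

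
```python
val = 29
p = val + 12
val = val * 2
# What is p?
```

Answer: 41

Derivation:
Trace (tracking p):
val = 29  # -> val = 29
p = val + 12  # -> p = 41
val = val * 2  # -> val = 58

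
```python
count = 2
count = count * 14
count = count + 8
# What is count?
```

Answer: 36

Derivation:
Trace (tracking count):
count = 2  # -> count = 2
count = count * 14  # -> count = 28
count = count + 8  # -> count = 36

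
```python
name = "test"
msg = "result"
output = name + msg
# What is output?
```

Trace (tracking output):
name = 'test'  # -> name = 'test'
msg = 'result'  # -> msg = 'result'
output = name + msg  # -> output = 'testresult'

Answer: 'testresult'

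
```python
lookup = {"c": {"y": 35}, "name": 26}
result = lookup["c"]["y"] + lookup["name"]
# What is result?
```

Answer: 61

Derivation:
Trace (tracking result):
lookup = {'c': {'y': 35}, 'name': 26}  # -> lookup = {'c': {'y': 35}, 'name': 26}
result = lookup['c']['y'] + lookup['name']  # -> result = 61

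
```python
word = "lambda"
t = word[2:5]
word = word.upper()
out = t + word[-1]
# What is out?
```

Answer: 'mbdA'

Derivation:
Trace (tracking out):
word = 'lambda'  # -> word = 'lambda'
t = word[2:5]  # -> t = 'mbd'
word = word.upper()  # -> word = 'LAMBDA'
out = t + word[-1]  # -> out = 'mbdA'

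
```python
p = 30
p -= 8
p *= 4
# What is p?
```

Trace (tracking p):
p = 30  # -> p = 30
p -= 8  # -> p = 22
p *= 4  # -> p = 88

Answer: 88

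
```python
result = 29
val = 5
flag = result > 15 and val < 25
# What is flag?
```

Answer: True

Derivation:
Trace (tracking flag):
result = 29  # -> result = 29
val = 5  # -> val = 5
flag = result > 15 and val < 25  # -> flag = True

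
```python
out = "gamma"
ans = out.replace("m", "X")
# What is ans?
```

Trace (tracking ans):
out = 'gamma'  # -> out = 'gamma'
ans = out.replace('m', 'X')  # -> ans = 'gaXXa'

Answer: 'gaXXa'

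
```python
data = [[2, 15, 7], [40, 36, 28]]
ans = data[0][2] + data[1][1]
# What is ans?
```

Trace (tracking ans):
data = [[2, 15, 7], [40, 36, 28]]  # -> data = [[2, 15, 7], [40, 36, 28]]
ans = data[0][2] + data[1][1]  # -> ans = 43

Answer: 43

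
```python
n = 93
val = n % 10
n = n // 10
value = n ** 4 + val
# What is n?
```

Trace (tracking n):
n = 93  # -> n = 93
val = n % 10  # -> val = 3
n = n // 10  # -> n = 9
value = n ** 4 + val  # -> value = 6564

Answer: 9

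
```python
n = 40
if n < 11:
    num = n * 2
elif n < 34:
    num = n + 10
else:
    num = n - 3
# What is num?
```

Trace (tracking num):
n = 40  # -> n = 40
if n < 11:  # condition is False
elif n < 34:  # condition is False
else:
    num = n - 3  # -> num = 37

Answer: 37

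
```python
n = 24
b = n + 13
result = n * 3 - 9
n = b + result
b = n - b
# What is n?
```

Answer: 100

Derivation:
Trace (tracking n):
n = 24  # -> n = 24
b = n + 13  # -> b = 37
result = n * 3 - 9  # -> result = 63
n = b + result  # -> n = 100
b = n - b  # -> b = 63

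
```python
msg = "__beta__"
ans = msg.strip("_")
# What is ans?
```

Trace (tracking ans):
msg = '__beta__'  # -> msg = '__beta__'
ans = msg.strip('_')  # -> ans = 'beta'

Answer: 'beta'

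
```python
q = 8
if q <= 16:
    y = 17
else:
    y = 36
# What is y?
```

Answer: 17

Derivation:
Trace (tracking y):
q = 8  # -> q = 8
if q <= 16:  # condition is True
    y = 17  # -> y = 17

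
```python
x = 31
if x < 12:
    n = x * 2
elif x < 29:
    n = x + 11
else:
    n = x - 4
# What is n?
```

Trace (tracking n):
x = 31  # -> x = 31
if x < 12:  # condition is False
elif x < 29:  # condition is False
else:
    n = x - 4  # -> n = 27

Answer: 27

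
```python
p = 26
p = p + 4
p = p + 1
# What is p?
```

Answer: 31

Derivation:
Trace (tracking p):
p = 26  # -> p = 26
p = p + 4  # -> p = 30
p = p + 1  # -> p = 31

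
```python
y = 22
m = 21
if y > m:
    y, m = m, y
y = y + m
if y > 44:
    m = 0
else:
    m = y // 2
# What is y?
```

Answer: 43

Derivation:
Trace (tracking y):
y = 22  # -> y = 22
m = 21  # -> m = 21
if y > m:  # condition is True
    y, m = (m, y)  # -> y = 21, m = 22
y = y + m  # -> y = 43
if y > 44:  # condition is False
else:
    m = y // 2  # -> m = 21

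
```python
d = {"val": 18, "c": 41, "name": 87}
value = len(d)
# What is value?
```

Trace (tracking value):
d = {'val': 18, 'c': 41, 'name': 87}  # -> d = {'val': 18, 'c': 41, 'name': 87}
value = len(d)  # -> value = 3

Answer: 3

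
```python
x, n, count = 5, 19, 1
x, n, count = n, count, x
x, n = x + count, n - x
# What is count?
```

Answer: 5

Derivation:
Trace (tracking count):
x, n, count = (5, 19, 1)  # -> x = 5, n = 19, count = 1
x, n, count = (n, count, x)  # -> x = 19, n = 1, count = 5
x, n = (x + count, n - x)  # -> x = 24, n = -18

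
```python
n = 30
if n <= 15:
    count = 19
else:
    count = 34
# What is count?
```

Answer: 34

Derivation:
Trace (tracking count):
n = 30  # -> n = 30
if n <= 15:  # condition is False
else:
    count = 34  # -> count = 34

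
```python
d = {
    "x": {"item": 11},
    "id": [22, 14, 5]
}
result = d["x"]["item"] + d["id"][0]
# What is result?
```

Answer: 33

Derivation:
Trace (tracking result):
d = {'x': {'item': 11}, 'id': [22, 14, 5]}  # -> d = {'x': {'item': 11}, 'id': [22, 14, 5]}
result = d['x']['item'] + d['id'][0]  # -> result = 33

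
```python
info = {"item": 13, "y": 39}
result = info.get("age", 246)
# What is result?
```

Answer: 246

Derivation:
Trace (tracking result):
info = {'item': 13, 'y': 39}  # -> info = {'item': 13, 'y': 39}
result = info.get('age', 246)  # -> result = 246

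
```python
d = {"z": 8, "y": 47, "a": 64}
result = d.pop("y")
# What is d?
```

Answer: {'z': 8, 'a': 64}

Derivation:
Trace (tracking d):
d = {'z': 8, 'y': 47, 'a': 64}  # -> d = {'z': 8, 'y': 47, 'a': 64}
result = d.pop('y')  # -> result = 47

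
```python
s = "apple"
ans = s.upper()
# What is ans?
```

Answer: 'APPLE'

Derivation:
Trace (tracking ans):
s = 'apple'  # -> s = 'apple'
ans = s.upper()  # -> ans = 'APPLE'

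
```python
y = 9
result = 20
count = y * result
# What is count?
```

Answer: 180

Derivation:
Trace (tracking count):
y = 9  # -> y = 9
result = 20  # -> result = 20
count = y * result  # -> count = 180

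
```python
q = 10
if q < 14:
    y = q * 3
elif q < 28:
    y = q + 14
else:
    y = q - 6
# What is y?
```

Trace (tracking y):
q = 10  # -> q = 10
if q < 14:  # condition is True
    y = q * 3  # -> y = 30

Answer: 30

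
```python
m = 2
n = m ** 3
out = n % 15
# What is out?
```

Trace (tracking out):
m = 2  # -> m = 2
n = m ** 3  # -> n = 8
out = n % 15  # -> out = 8

Answer: 8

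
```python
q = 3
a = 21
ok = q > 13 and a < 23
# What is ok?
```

Answer: False

Derivation:
Trace (tracking ok):
q = 3  # -> q = 3
a = 21  # -> a = 21
ok = q > 13 and a < 23  # -> ok = False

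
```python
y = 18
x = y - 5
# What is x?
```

Trace (tracking x):
y = 18  # -> y = 18
x = y - 5  # -> x = 13

Answer: 13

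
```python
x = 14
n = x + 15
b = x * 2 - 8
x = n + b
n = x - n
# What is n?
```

Answer: 20

Derivation:
Trace (tracking n):
x = 14  # -> x = 14
n = x + 15  # -> n = 29
b = x * 2 - 8  # -> b = 20
x = n + b  # -> x = 49
n = x - n  # -> n = 20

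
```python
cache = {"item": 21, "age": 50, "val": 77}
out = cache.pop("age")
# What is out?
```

Trace (tracking out):
cache = {'item': 21, 'age': 50, 'val': 77}  # -> cache = {'item': 21, 'age': 50, 'val': 77}
out = cache.pop('age')  # -> out = 50

Answer: 50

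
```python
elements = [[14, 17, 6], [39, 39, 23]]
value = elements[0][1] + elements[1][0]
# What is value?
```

Trace (tracking value):
elements = [[14, 17, 6], [39, 39, 23]]  # -> elements = [[14, 17, 6], [39, 39, 23]]
value = elements[0][1] + elements[1][0]  # -> value = 56

Answer: 56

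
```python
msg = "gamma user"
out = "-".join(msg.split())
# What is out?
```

Answer: 'gamma-user'

Derivation:
Trace (tracking out):
msg = 'gamma user'  # -> msg = 'gamma user'
out = '-'.join(msg.split())  # -> out = 'gamma-user'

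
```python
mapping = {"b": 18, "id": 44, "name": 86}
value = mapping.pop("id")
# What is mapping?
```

Answer: {'b': 18, 'name': 86}

Derivation:
Trace (tracking mapping):
mapping = {'b': 18, 'id': 44, 'name': 86}  # -> mapping = {'b': 18, 'id': 44, 'name': 86}
value = mapping.pop('id')  # -> value = 44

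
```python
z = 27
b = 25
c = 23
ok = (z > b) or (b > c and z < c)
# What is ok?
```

Trace (tracking ok):
z = 27  # -> z = 27
b = 25  # -> b = 25
c = 23  # -> c = 23
ok = z > b or (b > c and z < c)  # -> ok = True

Answer: True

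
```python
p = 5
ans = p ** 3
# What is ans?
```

Answer: 125

Derivation:
Trace (tracking ans):
p = 5  # -> p = 5
ans = p ** 3  # -> ans = 125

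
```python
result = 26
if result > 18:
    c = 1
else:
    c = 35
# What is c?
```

Answer: 1

Derivation:
Trace (tracking c):
result = 26  # -> result = 26
if result > 18:  # condition is True
    c = 1  # -> c = 1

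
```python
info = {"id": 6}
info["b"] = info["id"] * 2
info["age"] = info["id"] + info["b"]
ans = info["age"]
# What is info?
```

Answer: {'id': 6, 'b': 12, 'age': 18}

Derivation:
Trace (tracking info):
info = {'id': 6}  # -> info = {'id': 6}
info['b'] = info['id'] * 2  # -> info = {'id': 6, 'b': 12}
info['age'] = info['id'] + info['b']  # -> info = {'id': 6, 'b': 12, 'age': 18}
ans = info['age']  # -> ans = 18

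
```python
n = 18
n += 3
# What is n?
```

Trace (tracking n):
n = 18  # -> n = 18
n += 3  # -> n = 21

Answer: 21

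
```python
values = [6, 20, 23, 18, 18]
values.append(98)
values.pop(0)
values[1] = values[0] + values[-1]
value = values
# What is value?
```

Trace (tracking value):
values = [6, 20, 23, 18, 18]  # -> values = [6, 20, 23, 18, 18]
values.append(98)  # -> values = [6, 20, 23, 18, 18, 98]
values.pop(0)  # -> values = [20, 23, 18, 18, 98]
values[1] = values[0] + values[-1]  # -> values = [20, 118, 18, 18, 98]
value = values  # -> value = [20, 118, 18, 18, 98]

Answer: [20, 118, 18, 18, 98]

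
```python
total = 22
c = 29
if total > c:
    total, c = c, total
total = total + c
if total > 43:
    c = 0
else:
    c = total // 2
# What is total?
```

Answer: 51

Derivation:
Trace (tracking total):
total = 22  # -> total = 22
c = 29  # -> c = 29
if total > c:  # condition is False
total = total + c  # -> total = 51
if total > 43:  # condition is True
    c = 0  # -> c = 0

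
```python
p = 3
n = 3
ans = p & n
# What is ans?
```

Trace (tracking ans):
p = 3  # -> p = 3
n = 3  # -> n = 3
ans = p & n  # -> ans = 3

Answer: 3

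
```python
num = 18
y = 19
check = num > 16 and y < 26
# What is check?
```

Answer: True

Derivation:
Trace (tracking check):
num = 18  # -> num = 18
y = 19  # -> y = 19
check = num > 16 and y < 26  # -> check = True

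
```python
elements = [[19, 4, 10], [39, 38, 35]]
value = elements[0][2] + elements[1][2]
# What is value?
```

Trace (tracking value):
elements = [[19, 4, 10], [39, 38, 35]]  # -> elements = [[19, 4, 10], [39, 38, 35]]
value = elements[0][2] + elements[1][2]  # -> value = 45

Answer: 45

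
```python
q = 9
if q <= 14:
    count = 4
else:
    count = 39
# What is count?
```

Trace (tracking count):
q = 9  # -> q = 9
if q <= 14:  # condition is True
    count = 4  # -> count = 4

Answer: 4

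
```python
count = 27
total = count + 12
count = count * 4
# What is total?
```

Trace (tracking total):
count = 27  # -> count = 27
total = count + 12  # -> total = 39
count = count * 4  # -> count = 108

Answer: 39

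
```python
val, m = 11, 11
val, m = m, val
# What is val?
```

Trace (tracking val):
val, m = (11, 11)  # -> val = 11, m = 11
val, m = (m, val)  # -> val = 11, m = 11

Answer: 11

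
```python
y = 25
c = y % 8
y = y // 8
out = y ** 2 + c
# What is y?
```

Answer: 3

Derivation:
Trace (tracking y):
y = 25  # -> y = 25
c = y % 8  # -> c = 1
y = y // 8  # -> y = 3
out = y ** 2 + c  # -> out = 10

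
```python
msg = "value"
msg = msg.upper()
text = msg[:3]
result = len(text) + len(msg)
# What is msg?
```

Trace (tracking msg):
msg = 'value'  # -> msg = 'value'
msg = msg.upper()  # -> msg = 'VALUE'
text = msg[:3]  # -> text = 'VAL'
result = len(text) + len(msg)  # -> result = 8

Answer: 'VALUE'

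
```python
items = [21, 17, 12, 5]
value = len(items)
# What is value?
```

Answer: 4

Derivation:
Trace (tracking value):
items = [21, 17, 12, 5]  # -> items = [21, 17, 12, 5]
value = len(items)  # -> value = 4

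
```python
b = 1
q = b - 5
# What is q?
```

Answer: -4

Derivation:
Trace (tracking q):
b = 1  # -> b = 1
q = b - 5  # -> q = -4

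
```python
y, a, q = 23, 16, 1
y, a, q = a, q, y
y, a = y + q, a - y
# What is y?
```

Trace (tracking y):
y, a, q = (23, 16, 1)  # -> y = 23, a = 16, q = 1
y, a, q = (a, q, y)  # -> y = 16, a = 1, q = 23
y, a = (y + q, a - y)  # -> y = 39, a = -15

Answer: 39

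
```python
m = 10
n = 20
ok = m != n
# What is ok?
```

Answer: True

Derivation:
Trace (tracking ok):
m = 10  # -> m = 10
n = 20  # -> n = 20
ok = m != n  # -> ok = True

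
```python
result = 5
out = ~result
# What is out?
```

Trace (tracking out):
result = 5  # -> result = 5
out = ~result  # -> out = -6

Answer: -6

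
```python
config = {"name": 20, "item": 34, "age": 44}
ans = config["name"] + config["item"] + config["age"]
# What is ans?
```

Answer: 98

Derivation:
Trace (tracking ans):
config = {'name': 20, 'item': 34, 'age': 44}  # -> config = {'name': 20, 'item': 34, 'age': 44}
ans = config['name'] + config['item'] + config['age']  # -> ans = 98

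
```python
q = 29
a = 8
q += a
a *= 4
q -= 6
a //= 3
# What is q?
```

Trace (tracking q):
q = 29  # -> q = 29
a = 8  # -> a = 8
q += a  # -> q = 37
a *= 4  # -> a = 32
q -= 6  # -> q = 31
a //= 3  # -> a = 10

Answer: 31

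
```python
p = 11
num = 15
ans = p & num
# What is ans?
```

Trace (tracking ans):
p = 11  # -> p = 11
num = 15  # -> num = 15
ans = p & num  # -> ans = 11

Answer: 11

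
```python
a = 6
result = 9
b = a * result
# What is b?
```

Trace (tracking b):
a = 6  # -> a = 6
result = 9  # -> result = 9
b = a * result  # -> b = 54

Answer: 54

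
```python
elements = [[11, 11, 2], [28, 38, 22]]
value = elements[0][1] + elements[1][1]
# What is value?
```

Answer: 49

Derivation:
Trace (tracking value):
elements = [[11, 11, 2], [28, 38, 22]]  # -> elements = [[11, 11, 2], [28, 38, 22]]
value = elements[0][1] + elements[1][1]  # -> value = 49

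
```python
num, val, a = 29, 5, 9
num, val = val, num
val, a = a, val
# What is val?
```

Answer: 9

Derivation:
Trace (tracking val):
num, val, a = (29, 5, 9)  # -> num = 29, val = 5, a = 9
num, val = (val, num)  # -> num = 5, val = 29
val, a = (a, val)  # -> val = 9, a = 29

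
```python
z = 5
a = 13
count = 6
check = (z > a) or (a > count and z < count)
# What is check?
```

Answer: True

Derivation:
Trace (tracking check):
z = 5  # -> z = 5
a = 13  # -> a = 13
count = 6  # -> count = 6
check = z > a or (a > count and z < count)  # -> check = True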